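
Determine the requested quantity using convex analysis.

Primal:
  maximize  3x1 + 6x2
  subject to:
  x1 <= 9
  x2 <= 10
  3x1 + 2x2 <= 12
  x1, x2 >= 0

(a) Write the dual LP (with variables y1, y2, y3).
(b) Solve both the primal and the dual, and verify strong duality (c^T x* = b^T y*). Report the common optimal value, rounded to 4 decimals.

The standard primal-dual pair for 'max c^T x s.t. A x <= b, x >= 0' is:
  Dual:  min b^T y  s.t.  A^T y >= c,  y >= 0.

So the dual LP is:
  minimize  9y1 + 10y2 + 12y3
  subject to:
    y1 + 3y3 >= 3
    y2 + 2y3 >= 6
    y1, y2, y3 >= 0

Solving the primal: x* = (0, 6).
  primal value c^T x* = 36.
Solving the dual: y* = (0, 0, 3).
  dual value b^T y* = 36.
Strong duality: c^T x* = b^T y*. Confirmed.

36


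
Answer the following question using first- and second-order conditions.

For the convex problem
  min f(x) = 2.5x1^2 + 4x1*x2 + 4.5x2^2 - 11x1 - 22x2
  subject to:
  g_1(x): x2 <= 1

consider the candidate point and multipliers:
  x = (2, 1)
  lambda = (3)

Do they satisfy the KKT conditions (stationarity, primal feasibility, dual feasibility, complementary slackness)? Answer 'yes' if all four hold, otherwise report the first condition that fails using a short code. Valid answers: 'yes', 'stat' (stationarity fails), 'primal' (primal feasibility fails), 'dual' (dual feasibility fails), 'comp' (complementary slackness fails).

Gradient of f: grad f(x) = Q x + c = (3, -5)
Constraint values g_i(x) = a_i^T x - b_i:
  g_1((2, 1)) = 0
Stationarity residual: grad f(x) + sum_i lambda_i a_i = (3, -2)
  -> stationarity FAILS
Primal feasibility (all g_i <= 0): OK
Dual feasibility (all lambda_i >= 0): OK
Complementary slackness (lambda_i * g_i(x) = 0 for all i): OK

Verdict: the first failing condition is stationarity -> stat.

stat


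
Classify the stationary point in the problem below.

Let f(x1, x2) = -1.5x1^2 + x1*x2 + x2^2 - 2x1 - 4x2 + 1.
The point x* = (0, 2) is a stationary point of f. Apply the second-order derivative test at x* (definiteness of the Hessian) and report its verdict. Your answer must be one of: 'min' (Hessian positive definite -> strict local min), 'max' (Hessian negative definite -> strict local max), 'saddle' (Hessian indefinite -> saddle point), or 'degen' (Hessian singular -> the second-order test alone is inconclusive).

Compute the Hessian H = grad^2 f:
  H = [[-3, 1], [1, 2]]
Verify stationarity: grad f(x*) = H x* + g = (0, 0).
Eigenvalues of H: -3.1926, 2.1926.
Eigenvalues have mixed signs, so H is indefinite -> x* is a saddle point.

saddle


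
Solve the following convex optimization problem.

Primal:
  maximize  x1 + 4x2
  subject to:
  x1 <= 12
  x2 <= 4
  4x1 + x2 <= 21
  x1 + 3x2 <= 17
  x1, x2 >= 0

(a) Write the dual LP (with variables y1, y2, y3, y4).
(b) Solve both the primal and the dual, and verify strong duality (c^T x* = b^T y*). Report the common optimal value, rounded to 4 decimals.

The standard primal-dual pair for 'max c^T x s.t. A x <= b, x >= 0' is:
  Dual:  min b^T y  s.t.  A^T y >= c,  y >= 0.

So the dual LP is:
  minimize  12y1 + 4y2 + 21y3 + 17y4
  subject to:
    y1 + 4y3 + y4 >= 1
    y2 + y3 + 3y4 >= 4
    y1, y2, y3, y4 >= 0

Solving the primal: x* = (4.25, 4).
  primal value c^T x* = 20.25.
Solving the dual: y* = (0, 3.75, 0.25, 0).
  dual value b^T y* = 20.25.
Strong duality: c^T x* = b^T y*. Confirmed.

20.25


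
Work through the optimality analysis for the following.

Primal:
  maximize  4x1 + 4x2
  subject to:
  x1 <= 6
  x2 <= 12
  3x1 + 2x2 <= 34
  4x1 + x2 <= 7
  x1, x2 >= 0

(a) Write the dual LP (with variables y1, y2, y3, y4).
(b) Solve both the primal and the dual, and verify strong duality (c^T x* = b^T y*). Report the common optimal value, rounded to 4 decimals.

The standard primal-dual pair for 'max c^T x s.t. A x <= b, x >= 0' is:
  Dual:  min b^T y  s.t.  A^T y >= c,  y >= 0.

So the dual LP is:
  minimize  6y1 + 12y2 + 34y3 + 7y4
  subject to:
    y1 + 3y3 + 4y4 >= 4
    y2 + 2y3 + y4 >= 4
    y1, y2, y3, y4 >= 0

Solving the primal: x* = (0, 7).
  primal value c^T x* = 28.
Solving the dual: y* = (0, 0, 0, 4).
  dual value b^T y* = 28.
Strong duality: c^T x* = b^T y*. Confirmed.

28


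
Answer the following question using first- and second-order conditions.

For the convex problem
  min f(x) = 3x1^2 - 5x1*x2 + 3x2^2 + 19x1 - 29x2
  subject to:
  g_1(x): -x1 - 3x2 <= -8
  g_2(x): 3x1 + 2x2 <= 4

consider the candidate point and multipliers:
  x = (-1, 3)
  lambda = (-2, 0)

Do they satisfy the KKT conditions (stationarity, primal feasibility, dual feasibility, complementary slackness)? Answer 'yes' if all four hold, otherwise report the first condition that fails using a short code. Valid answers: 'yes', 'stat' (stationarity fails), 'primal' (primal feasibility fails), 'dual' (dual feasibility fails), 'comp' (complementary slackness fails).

Gradient of f: grad f(x) = Q x + c = (-2, -6)
Constraint values g_i(x) = a_i^T x - b_i:
  g_1((-1, 3)) = 0
  g_2((-1, 3)) = -1
Stationarity residual: grad f(x) + sum_i lambda_i a_i = (0, 0)
  -> stationarity OK
Primal feasibility (all g_i <= 0): OK
Dual feasibility (all lambda_i >= 0): FAILS
Complementary slackness (lambda_i * g_i(x) = 0 for all i): OK

Verdict: the first failing condition is dual_feasibility -> dual.

dual


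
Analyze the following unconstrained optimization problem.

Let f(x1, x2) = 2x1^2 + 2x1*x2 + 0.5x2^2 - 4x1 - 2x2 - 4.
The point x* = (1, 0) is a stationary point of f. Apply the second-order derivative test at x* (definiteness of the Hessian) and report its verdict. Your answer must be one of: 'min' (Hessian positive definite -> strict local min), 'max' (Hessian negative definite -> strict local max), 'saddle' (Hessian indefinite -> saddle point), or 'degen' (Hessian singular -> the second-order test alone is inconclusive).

Compute the Hessian H = grad^2 f:
  H = [[4, 2], [2, 1]]
Verify stationarity: grad f(x*) = H x* + g = (0, 0).
Eigenvalues of H: 0, 5.
H has a zero eigenvalue (singular; positive semidefinite but not definite), so H is neither positive definite, negative definite, nor indefinite. The second-order test alone is inconclusive -> degen.
(Indeed, f is constant along the null direction of H through x*, so x* is not a strict local extremum.)

degen


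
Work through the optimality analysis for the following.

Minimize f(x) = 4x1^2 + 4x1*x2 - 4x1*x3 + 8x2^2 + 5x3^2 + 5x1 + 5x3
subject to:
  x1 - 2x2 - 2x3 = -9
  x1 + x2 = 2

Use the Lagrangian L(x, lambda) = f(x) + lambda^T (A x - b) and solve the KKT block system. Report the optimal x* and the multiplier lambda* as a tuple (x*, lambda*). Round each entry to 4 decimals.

Form the Lagrangian:
  L(x, lambda) = (1/2) x^T Q x + c^T x + lambda^T (A x - b)
Stationarity (grad_x L = 0): Q x + c + A^T lambda = 0.
Primal feasibility: A x = b.

This gives the KKT block system:
  [ Q   A^T ] [ x     ]   [-c ]
  [ A    0  ] [ lambda ] = [ b ]

Solving the linear system:
  x*      = (-0.6038, 2.6038, 1.5943)
  lambda* = (11.6792, -15.8868)
  f(x*)   = 70.9198

x* = (-0.6038, 2.6038, 1.5943), lambda* = (11.6792, -15.8868)


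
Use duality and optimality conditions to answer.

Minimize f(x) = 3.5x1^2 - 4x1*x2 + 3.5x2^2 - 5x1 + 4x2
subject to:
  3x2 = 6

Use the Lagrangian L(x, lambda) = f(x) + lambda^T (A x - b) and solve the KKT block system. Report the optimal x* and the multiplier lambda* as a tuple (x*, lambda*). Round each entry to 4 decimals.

Form the Lagrangian:
  L(x, lambda) = (1/2) x^T Q x + c^T x + lambda^T (A x - b)
Stationarity (grad_x L = 0): Q x + c + A^T lambda = 0.
Primal feasibility: A x = b.

This gives the KKT block system:
  [ Q   A^T ] [ x     ]   [-c ]
  [ A    0  ] [ lambda ] = [ b ]

Solving the linear system:
  x*      = (1.8571, 2)
  lambda* = (-3.5238)
  f(x*)   = 9.9286

x* = (1.8571, 2), lambda* = (-3.5238)


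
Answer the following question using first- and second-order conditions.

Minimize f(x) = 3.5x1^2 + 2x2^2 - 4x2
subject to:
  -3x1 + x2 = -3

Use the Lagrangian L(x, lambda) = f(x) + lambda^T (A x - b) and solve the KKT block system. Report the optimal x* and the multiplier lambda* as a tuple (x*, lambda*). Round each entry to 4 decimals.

Form the Lagrangian:
  L(x, lambda) = (1/2) x^T Q x + c^T x + lambda^T (A x - b)
Stationarity (grad_x L = 0): Q x + c + A^T lambda = 0.
Primal feasibility: A x = b.

This gives the KKT block system:
  [ Q   A^T ] [ x     ]   [-c ]
  [ A    0  ] [ lambda ] = [ b ]

Solving the linear system:
  x*      = (1.1163, 0.3488)
  lambda* = (2.6047)
  f(x*)   = 3.2093

x* = (1.1163, 0.3488), lambda* = (2.6047)


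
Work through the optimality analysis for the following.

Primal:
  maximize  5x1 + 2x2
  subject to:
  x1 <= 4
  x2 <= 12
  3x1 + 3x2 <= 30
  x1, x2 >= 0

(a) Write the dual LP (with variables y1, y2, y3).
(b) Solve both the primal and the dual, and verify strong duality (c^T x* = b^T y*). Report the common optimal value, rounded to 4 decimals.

The standard primal-dual pair for 'max c^T x s.t. A x <= b, x >= 0' is:
  Dual:  min b^T y  s.t.  A^T y >= c,  y >= 0.

So the dual LP is:
  minimize  4y1 + 12y2 + 30y3
  subject to:
    y1 + 3y3 >= 5
    y2 + 3y3 >= 2
    y1, y2, y3 >= 0

Solving the primal: x* = (4, 6).
  primal value c^T x* = 32.
Solving the dual: y* = (3, 0, 0.6667).
  dual value b^T y* = 32.
Strong duality: c^T x* = b^T y*. Confirmed.

32


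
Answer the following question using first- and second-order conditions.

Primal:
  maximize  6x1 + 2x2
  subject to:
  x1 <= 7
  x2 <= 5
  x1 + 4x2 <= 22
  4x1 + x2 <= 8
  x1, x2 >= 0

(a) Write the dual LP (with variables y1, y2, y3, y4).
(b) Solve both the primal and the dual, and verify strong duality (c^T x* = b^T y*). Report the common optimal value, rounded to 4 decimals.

The standard primal-dual pair for 'max c^T x s.t. A x <= b, x >= 0' is:
  Dual:  min b^T y  s.t.  A^T y >= c,  y >= 0.

So the dual LP is:
  minimize  7y1 + 5y2 + 22y3 + 8y4
  subject to:
    y1 + y3 + 4y4 >= 6
    y2 + 4y3 + y4 >= 2
    y1, y2, y3, y4 >= 0

Solving the primal: x* = (0.75, 5).
  primal value c^T x* = 14.5.
Solving the dual: y* = (0, 0.5, 0, 1.5).
  dual value b^T y* = 14.5.
Strong duality: c^T x* = b^T y*. Confirmed.

14.5


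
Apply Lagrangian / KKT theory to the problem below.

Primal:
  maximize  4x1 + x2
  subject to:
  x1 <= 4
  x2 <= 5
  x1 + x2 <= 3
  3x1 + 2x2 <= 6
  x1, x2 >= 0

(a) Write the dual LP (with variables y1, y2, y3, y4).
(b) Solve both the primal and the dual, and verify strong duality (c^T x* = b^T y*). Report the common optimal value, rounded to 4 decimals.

The standard primal-dual pair for 'max c^T x s.t. A x <= b, x >= 0' is:
  Dual:  min b^T y  s.t.  A^T y >= c,  y >= 0.

So the dual LP is:
  minimize  4y1 + 5y2 + 3y3 + 6y4
  subject to:
    y1 + y3 + 3y4 >= 4
    y2 + y3 + 2y4 >= 1
    y1, y2, y3, y4 >= 0

Solving the primal: x* = (2, 0).
  primal value c^T x* = 8.
Solving the dual: y* = (0, 0, 0, 1.3333).
  dual value b^T y* = 8.
Strong duality: c^T x* = b^T y*. Confirmed.

8


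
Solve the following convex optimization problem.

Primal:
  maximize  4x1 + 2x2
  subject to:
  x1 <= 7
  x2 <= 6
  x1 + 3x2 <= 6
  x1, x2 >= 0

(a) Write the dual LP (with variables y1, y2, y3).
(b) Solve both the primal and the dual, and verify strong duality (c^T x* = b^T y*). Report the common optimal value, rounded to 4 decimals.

The standard primal-dual pair for 'max c^T x s.t. A x <= b, x >= 0' is:
  Dual:  min b^T y  s.t.  A^T y >= c,  y >= 0.

So the dual LP is:
  minimize  7y1 + 6y2 + 6y3
  subject to:
    y1 + y3 >= 4
    y2 + 3y3 >= 2
    y1, y2, y3 >= 0

Solving the primal: x* = (6, 0).
  primal value c^T x* = 24.
Solving the dual: y* = (0, 0, 4).
  dual value b^T y* = 24.
Strong duality: c^T x* = b^T y*. Confirmed.

24


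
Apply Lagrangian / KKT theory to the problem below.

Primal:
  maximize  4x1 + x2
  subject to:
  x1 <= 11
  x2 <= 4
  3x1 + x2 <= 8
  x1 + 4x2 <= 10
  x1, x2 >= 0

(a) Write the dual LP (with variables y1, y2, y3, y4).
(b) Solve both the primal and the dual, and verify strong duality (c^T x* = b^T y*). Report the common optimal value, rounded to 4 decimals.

The standard primal-dual pair for 'max c^T x s.t. A x <= b, x >= 0' is:
  Dual:  min b^T y  s.t.  A^T y >= c,  y >= 0.

So the dual LP is:
  minimize  11y1 + 4y2 + 8y3 + 10y4
  subject to:
    y1 + 3y3 + y4 >= 4
    y2 + y3 + 4y4 >= 1
    y1, y2, y3, y4 >= 0

Solving the primal: x* = (2.6667, 0).
  primal value c^T x* = 10.6667.
Solving the dual: y* = (0, 0, 1.3333, 0).
  dual value b^T y* = 10.6667.
Strong duality: c^T x* = b^T y*. Confirmed.

10.6667


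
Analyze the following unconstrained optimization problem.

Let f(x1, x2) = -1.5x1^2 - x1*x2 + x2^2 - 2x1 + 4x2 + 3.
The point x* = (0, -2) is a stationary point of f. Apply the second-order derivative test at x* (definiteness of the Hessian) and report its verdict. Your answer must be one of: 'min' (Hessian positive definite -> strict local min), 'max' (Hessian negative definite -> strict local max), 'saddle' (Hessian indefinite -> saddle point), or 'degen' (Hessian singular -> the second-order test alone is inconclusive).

Compute the Hessian H = grad^2 f:
  H = [[-3, -1], [-1, 2]]
Verify stationarity: grad f(x*) = H x* + g = (0, 0).
Eigenvalues of H: -3.1926, 2.1926.
Eigenvalues have mixed signs, so H is indefinite -> x* is a saddle point.

saddle


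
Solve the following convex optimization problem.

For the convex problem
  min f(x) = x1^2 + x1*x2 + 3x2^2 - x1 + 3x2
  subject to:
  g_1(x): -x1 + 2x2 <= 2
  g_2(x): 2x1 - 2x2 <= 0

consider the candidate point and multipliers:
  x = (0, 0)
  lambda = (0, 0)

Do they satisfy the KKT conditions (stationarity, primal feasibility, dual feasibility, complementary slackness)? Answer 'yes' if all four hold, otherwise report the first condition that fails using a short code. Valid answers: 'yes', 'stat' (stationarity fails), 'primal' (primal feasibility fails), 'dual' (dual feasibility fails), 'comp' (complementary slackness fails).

Gradient of f: grad f(x) = Q x + c = (-1, 3)
Constraint values g_i(x) = a_i^T x - b_i:
  g_1((0, 0)) = -2
  g_2((0, 0)) = 0
Stationarity residual: grad f(x) + sum_i lambda_i a_i = (-1, 3)
  -> stationarity FAILS
Primal feasibility (all g_i <= 0): OK
Dual feasibility (all lambda_i >= 0): OK
Complementary slackness (lambda_i * g_i(x) = 0 for all i): OK

Verdict: the first failing condition is stationarity -> stat.

stat


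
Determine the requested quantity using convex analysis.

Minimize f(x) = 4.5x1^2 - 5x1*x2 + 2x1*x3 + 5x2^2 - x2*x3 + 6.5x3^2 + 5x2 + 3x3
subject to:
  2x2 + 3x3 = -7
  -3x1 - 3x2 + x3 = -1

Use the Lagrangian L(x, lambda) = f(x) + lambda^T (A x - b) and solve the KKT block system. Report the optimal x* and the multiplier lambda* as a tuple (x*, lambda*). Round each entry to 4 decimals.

Form the Lagrangian:
  L(x, lambda) = (1/2) x^T Q x + c^T x + lambda^T (A x - b)
Stationarity (grad_x L = 0): Q x + c + A^T lambda = 0.
Primal feasibility: A x = b.

This gives the KKT block system:
  [ Q   A^T ] [ x     ]   [-c ]
  [ A    0  ] [ lambda ] = [ b ]

Solving the linear system:
  x*      = (0.59, -0.8463, -1.7691)
  lambda* = (5.3237, 2.0011)
  f(x*)   = 14.8639

x* = (0.59, -0.8463, -1.7691), lambda* = (5.3237, 2.0011)


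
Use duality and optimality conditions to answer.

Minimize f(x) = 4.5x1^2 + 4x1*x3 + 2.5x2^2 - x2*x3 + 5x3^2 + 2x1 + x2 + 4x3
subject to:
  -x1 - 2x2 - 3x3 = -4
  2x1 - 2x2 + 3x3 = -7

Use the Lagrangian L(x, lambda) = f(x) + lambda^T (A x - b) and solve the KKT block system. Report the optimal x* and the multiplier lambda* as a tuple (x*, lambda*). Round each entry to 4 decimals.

Form the Lagrangian:
  L(x, lambda) = (1/2) x^T Q x + c^T x + lambda^T (A x - b)
Stationarity (grad_x L = 0): Q x + c + A^T lambda = 0.
Primal feasibility: A x = b.

This gives the KKT block system:
  [ Q   A^T ] [ x     ]   [-c ]
  [ A    0  ] [ lambda ] = [ b ]

Solving the linear system:
  x*      = (-0.7054, 2.5736, -0.1473)
  lambda* = (3.0258, 3.9819)
  f(x*)   = 20.2752

x* = (-0.7054, 2.5736, -0.1473), lambda* = (3.0258, 3.9819)


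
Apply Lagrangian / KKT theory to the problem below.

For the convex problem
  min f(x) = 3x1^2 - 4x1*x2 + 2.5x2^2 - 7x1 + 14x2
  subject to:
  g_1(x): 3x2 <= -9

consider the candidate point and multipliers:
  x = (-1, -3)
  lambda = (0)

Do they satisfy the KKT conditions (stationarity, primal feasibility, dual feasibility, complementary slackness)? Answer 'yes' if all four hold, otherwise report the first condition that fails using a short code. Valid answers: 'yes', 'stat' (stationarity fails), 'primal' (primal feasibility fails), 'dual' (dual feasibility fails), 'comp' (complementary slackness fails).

Gradient of f: grad f(x) = Q x + c = (-1, 3)
Constraint values g_i(x) = a_i^T x - b_i:
  g_1((-1, -3)) = 0
Stationarity residual: grad f(x) + sum_i lambda_i a_i = (-1, 3)
  -> stationarity FAILS
Primal feasibility (all g_i <= 0): OK
Dual feasibility (all lambda_i >= 0): OK
Complementary slackness (lambda_i * g_i(x) = 0 for all i): OK

Verdict: the first failing condition is stationarity -> stat.

stat


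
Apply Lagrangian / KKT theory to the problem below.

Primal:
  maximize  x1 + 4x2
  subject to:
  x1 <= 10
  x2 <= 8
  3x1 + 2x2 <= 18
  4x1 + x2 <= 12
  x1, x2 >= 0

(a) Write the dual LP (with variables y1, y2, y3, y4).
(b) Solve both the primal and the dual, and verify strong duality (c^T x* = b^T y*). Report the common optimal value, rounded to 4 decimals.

The standard primal-dual pair for 'max c^T x s.t. A x <= b, x >= 0' is:
  Dual:  min b^T y  s.t.  A^T y >= c,  y >= 0.

So the dual LP is:
  minimize  10y1 + 8y2 + 18y3 + 12y4
  subject to:
    y1 + 3y3 + 4y4 >= 1
    y2 + 2y3 + y4 >= 4
    y1, y2, y3, y4 >= 0

Solving the primal: x* = (0.6667, 8).
  primal value c^T x* = 32.6667.
Solving the dual: y* = (0, 3.3333, 0.3333, 0).
  dual value b^T y* = 32.6667.
Strong duality: c^T x* = b^T y*. Confirmed.

32.6667


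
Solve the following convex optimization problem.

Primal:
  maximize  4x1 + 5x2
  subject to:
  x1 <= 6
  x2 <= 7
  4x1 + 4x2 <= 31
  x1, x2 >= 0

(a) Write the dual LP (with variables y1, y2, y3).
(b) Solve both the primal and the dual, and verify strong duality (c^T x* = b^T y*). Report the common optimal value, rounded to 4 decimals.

The standard primal-dual pair for 'max c^T x s.t. A x <= b, x >= 0' is:
  Dual:  min b^T y  s.t.  A^T y >= c,  y >= 0.

So the dual LP is:
  minimize  6y1 + 7y2 + 31y3
  subject to:
    y1 + 4y3 >= 4
    y2 + 4y3 >= 5
    y1, y2, y3 >= 0

Solving the primal: x* = (0.75, 7).
  primal value c^T x* = 38.
Solving the dual: y* = (0, 1, 1).
  dual value b^T y* = 38.
Strong duality: c^T x* = b^T y*. Confirmed.

38


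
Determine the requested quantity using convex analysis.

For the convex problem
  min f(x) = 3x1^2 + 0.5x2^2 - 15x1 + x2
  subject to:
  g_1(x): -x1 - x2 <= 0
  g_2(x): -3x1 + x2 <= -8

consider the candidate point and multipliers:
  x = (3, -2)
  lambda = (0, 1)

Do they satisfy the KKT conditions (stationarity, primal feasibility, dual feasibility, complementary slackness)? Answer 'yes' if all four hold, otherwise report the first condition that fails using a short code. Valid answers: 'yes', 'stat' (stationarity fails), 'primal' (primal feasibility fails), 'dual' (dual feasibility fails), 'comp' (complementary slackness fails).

Gradient of f: grad f(x) = Q x + c = (3, -1)
Constraint values g_i(x) = a_i^T x - b_i:
  g_1((3, -2)) = -1
  g_2((3, -2)) = -3
Stationarity residual: grad f(x) + sum_i lambda_i a_i = (0, 0)
  -> stationarity OK
Primal feasibility (all g_i <= 0): OK
Dual feasibility (all lambda_i >= 0): OK
Complementary slackness (lambda_i * g_i(x) = 0 for all i): FAILS

Verdict: the first failing condition is complementary_slackness -> comp.

comp


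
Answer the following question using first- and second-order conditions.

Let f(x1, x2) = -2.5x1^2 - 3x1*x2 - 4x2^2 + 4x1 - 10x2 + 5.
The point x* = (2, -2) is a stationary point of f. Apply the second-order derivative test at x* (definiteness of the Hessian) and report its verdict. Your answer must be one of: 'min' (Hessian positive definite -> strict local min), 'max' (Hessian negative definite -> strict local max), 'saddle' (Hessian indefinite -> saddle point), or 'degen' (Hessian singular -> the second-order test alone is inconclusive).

Compute the Hessian H = grad^2 f:
  H = [[-5, -3], [-3, -8]]
Verify stationarity: grad f(x*) = H x* + g = (0, 0).
Eigenvalues of H: -9.8541, -3.1459.
Both eigenvalues < 0, so H is negative definite -> x* is a strict local max.

max


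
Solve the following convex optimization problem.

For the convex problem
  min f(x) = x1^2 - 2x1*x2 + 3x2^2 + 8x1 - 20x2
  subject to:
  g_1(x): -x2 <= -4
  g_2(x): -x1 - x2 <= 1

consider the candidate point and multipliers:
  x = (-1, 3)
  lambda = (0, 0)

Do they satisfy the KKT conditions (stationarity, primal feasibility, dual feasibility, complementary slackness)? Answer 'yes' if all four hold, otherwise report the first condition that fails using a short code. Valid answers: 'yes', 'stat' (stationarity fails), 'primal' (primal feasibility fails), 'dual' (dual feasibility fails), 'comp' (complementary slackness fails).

Gradient of f: grad f(x) = Q x + c = (0, 0)
Constraint values g_i(x) = a_i^T x - b_i:
  g_1((-1, 3)) = 1
  g_2((-1, 3)) = -3
Stationarity residual: grad f(x) + sum_i lambda_i a_i = (0, 0)
  -> stationarity OK
Primal feasibility (all g_i <= 0): FAILS
Dual feasibility (all lambda_i >= 0): OK
Complementary slackness (lambda_i * g_i(x) = 0 for all i): OK

Verdict: the first failing condition is primal_feasibility -> primal.

primal


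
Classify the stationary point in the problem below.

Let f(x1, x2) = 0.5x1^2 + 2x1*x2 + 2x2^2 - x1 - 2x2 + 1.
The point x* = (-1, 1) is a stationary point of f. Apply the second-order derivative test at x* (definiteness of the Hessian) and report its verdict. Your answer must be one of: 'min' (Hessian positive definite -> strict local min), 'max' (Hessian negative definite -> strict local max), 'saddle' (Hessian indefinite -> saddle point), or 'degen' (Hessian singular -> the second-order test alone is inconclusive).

Compute the Hessian H = grad^2 f:
  H = [[1, 2], [2, 4]]
Verify stationarity: grad f(x*) = H x* + g = (0, 0).
Eigenvalues of H: 0, 5.
H has a zero eigenvalue (singular; positive semidefinite but not definite), so H is neither positive definite, negative definite, nor indefinite. The second-order test alone is inconclusive -> degen.
(Indeed, f is constant along the null direction of H through x*, so x* is not a strict local extremum.)

degen


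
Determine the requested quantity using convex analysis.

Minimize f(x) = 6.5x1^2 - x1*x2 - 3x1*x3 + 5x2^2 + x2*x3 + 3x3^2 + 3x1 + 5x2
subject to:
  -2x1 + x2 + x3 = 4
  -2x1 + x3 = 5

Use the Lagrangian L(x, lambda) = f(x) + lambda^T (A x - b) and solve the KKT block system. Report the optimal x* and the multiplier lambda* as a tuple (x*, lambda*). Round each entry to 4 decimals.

Form the Lagrangian:
  L(x, lambda) = (1/2) x^T Q x + c^T x + lambda^T (A x - b)
Stationarity (grad_x L = 0): Q x + c + A^T lambda = 0.
Primal feasibility: A x = b.

This gives the KKT block system:
  [ Q   A^T ] [ x     ]   [-c ]
  [ A    0  ] [ lambda ] = [ b ]

Solving the linear system:
  x*      = (-1.88, -1, 1.24)
  lambda* = (1.88, -13.96)
  f(x*)   = 25.82

x* = (-1.88, -1, 1.24), lambda* = (1.88, -13.96)


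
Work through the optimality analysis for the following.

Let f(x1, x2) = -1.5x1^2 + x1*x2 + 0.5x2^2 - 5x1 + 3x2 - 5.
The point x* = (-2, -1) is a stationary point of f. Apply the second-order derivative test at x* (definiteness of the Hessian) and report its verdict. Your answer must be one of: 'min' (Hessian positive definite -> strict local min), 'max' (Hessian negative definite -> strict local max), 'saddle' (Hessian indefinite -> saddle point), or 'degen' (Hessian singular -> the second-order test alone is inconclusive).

Compute the Hessian H = grad^2 f:
  H = [[-3, 1], [1, 1]]
Verify stationarity: grad f(x*) = H x* + g = (0, 0).
Eigenvalues of H: -3.2361, 1.2361.
Eigenvalues have mixed signs, so H is indefinite -> x* is a saddle point.

saddle


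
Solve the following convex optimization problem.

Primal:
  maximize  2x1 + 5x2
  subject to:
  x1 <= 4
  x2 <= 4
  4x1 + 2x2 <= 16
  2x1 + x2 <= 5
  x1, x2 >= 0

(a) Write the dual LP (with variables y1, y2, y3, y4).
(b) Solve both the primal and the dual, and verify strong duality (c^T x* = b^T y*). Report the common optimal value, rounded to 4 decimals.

The standard primal-dual pair for 'max c^T x s.t. A x <= b, x >= 0' is:
  Dual:  min b^T y  s.t.  A^T y >= c,  y >= 0.

So the dual LP is:
  minimize  4y1 + 4y2 + 16y3 + 5y4
  subject to:
    y1 + 4y3 + 2y4 >= 2
    y2 + 2y3 + y4 >= 5
    y1, y2, y3, y4 >= 0

Solving the primal: x* = (0.5, 4).
  primal value c^T x* = 21.
Solving the dual: y* = (0, 4, 0, 1).
  dual value b^T y* = 21.
Strong duality: c^T x* = b^T y*. Confirmed.

21


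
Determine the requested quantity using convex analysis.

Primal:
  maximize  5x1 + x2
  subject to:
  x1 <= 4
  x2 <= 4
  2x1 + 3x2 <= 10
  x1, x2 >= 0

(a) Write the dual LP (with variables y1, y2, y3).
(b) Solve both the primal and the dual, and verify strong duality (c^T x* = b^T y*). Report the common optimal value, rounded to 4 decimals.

The standard primal-dual pair for 'max c^T x s.t. A x <= b, x >= 0' is:
  Dual:  min b^T y  s.t.  A^T y >= c,  y >= 0.

So the dual LP is:
  minimize  4y1 + 4y2 + 10y3
  subject to:
    y1 + 2y3 >= 5
    y2 + 3y3 >= 1
    y1, y2, y3 >= 0

Solving the primal: x* = (4, 0.6667).
  primal value c^T x* = 20.6667.
Solving the dual: y* = (4.3333, 0, 0.3333).
  dual value b^T y* = 20.6667.
Strong duality: c^T x* = b^T y*. Confirmed.

20.6667


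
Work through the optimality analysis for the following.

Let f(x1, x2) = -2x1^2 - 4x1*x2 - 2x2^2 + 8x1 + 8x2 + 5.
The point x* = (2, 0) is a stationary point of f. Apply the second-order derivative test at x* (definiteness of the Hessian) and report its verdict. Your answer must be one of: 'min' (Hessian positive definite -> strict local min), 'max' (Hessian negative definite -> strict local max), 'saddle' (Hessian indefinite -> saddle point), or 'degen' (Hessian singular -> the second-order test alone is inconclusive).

Compute the Hessian H = grad^2 f:
  H = [[-4, -4], [-4, -4]]
Verify stationarity: grad f(x*) = H x* + g = (0, 0).
Eigenvalues of H: -8, 0.
H has a zero eigenvalue (singular; negative semidefinite but not definite), so H is neither positive definite, negative definite, nor indefinite. The second-order test alone is inconclusive -> degen.
(Indeed, f is constant along the null direction of H through x*, so x* is not a strict local extremum.)

degen


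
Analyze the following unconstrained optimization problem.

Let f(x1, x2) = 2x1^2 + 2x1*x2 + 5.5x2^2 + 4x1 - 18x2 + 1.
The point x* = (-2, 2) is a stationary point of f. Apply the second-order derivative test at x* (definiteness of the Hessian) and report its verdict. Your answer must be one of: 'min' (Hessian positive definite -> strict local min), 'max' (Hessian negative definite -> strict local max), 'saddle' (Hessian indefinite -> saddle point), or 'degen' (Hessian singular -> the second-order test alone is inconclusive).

Compute the Hessian H = grad^2 f:
  H = [[4, 2], [2, 11]]
Verify stationarity: grad f(x*) = H x* + g = (0, 0).
Eigenvalues of H: 3.4689, 11.5311.
Both eigenvalues > 0, so H is positive definite -> x* is a strict local min.

min


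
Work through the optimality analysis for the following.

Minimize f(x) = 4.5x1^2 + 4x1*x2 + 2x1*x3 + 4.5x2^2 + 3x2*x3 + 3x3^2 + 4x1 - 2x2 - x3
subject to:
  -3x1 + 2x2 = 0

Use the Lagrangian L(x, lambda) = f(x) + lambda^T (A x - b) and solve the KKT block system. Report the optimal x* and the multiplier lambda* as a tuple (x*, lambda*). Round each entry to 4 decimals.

Form the Lagrangian:
  L(x, lambda) = (1/2) x^T Q x + c^T x + lambda^T (A x - b)
Stationarity (grad_x L = 0): Q x + c + A^T lambda = 0.
Primal feasibility: A x = b.

This gives the KKT block system:
  [ Q   A^T ] [ x     ]   [-c ]
  [ A    0  ] [ lambda ] = [ b ]

Solving the linear system:
  x*      = (-0.0609, -0.0914, 0.2326)
  lambda* = (1.1839)
  f(x*)   = -0.1468

x* = (-0.0609, -0.0914, 0.2326), lambda* = (1.1839)


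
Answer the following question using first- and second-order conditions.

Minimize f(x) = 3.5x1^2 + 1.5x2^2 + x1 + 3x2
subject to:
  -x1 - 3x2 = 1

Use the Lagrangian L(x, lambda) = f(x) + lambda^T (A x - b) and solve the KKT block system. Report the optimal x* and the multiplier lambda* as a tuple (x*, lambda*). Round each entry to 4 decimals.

Form the Lagrangian:
  L(x, lambda) = (1/2) x^T Q x + c^T x + lambda^T (A x - b)
Stationarity (grad_x L = 0): Q x + c + A^T lambda = 0.
Primal feasibility: A x = b.

This gives the KKT block system:
  [ Q   A^T ] [ x     ]   [-c ]
  [ A    0  ] [ lambda ] = [ b ]

Solving the linear system:
  x*      = (-0.0455, -0.3182)
  lambda* = (0.6818)
  f(x*)   = -0.8409

x* = (-0.0455, -0.3182), lambda* = (0.6818)


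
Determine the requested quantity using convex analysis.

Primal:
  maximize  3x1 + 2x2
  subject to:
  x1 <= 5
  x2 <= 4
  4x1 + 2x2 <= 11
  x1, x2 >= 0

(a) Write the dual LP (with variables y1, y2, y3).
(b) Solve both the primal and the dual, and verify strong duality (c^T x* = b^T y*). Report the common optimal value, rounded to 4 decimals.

The standard primal-dual pair for 'max c^T x s.t. A x <= b, x >= 0' is:
  Dual:  min b^T y  s.t.  A^T y >= c,  y >= 0.

So the dual LP is:
  minimize  5y1 + 4y2 + 11y3
  subject to:
    y1 + 4y3 >= 3
    y2 + 2y3 >= 2
    y1, y2, y3 >= 0

Solving the primal: x* = (0.75, 4).
  primal value c^T x* = 10.25.
Solving the dual: y* = (0, 0.5, 0.75).
  dual value b^T y* = 10.25.
Strong duality: c^T x* = b^T y*. Confirmed.

10.25


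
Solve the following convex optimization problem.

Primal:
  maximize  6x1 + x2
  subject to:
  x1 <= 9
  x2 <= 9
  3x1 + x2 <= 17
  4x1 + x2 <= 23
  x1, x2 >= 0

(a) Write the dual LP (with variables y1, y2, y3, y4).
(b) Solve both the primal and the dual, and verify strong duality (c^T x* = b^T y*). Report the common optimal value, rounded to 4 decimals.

The standard primal-dual pair for 'max c^T x s.t. A x <= b, x >= 0' is:
  Dual:  min b^T y  s.t.  A^T y >= c,  y >= 0.

So the dual LP is:
  minimize  9y1 + 9y2 + 17y3 + 23y4
  subject to:
    y1 + 3y3 + 4y4 >= 6
    y2 + y3 + y4 >= 1
    y1, y2, y3, y4 >= 0

Solving the primal: x* = (5.6667, 0).
  primal value c^T x* = 34.
Solving the dual: y* = (0, 0, 2, 0).
  dual value b^T y* = 34.
Strong duality: c^T x* = b^T y*. Confirmed.

34


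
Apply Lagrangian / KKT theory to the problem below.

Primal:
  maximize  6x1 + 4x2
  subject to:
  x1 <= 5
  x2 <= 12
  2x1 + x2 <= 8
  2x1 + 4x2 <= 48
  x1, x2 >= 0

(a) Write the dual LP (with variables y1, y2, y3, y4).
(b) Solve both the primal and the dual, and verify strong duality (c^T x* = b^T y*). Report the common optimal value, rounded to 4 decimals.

The standard primal-dual pair for 'max c^T x s.t. A x <= b, x >= 0' is:
  Dual:  min b^T y  s.t.  A^T y >= c,  y >= 0.

So the dual LP is:
  minimize  5y1 + 12y2 + 8y3 + 48y4
  subject to:
    y1 + 2y3 + 2y4 >= 6
    y2 + y3 + 4y4 >= 4
    y1, y2, y3, y4 >= 0

Solving the primal: x* = (0, 8).
  primal value c^T x* = 32.
Solving the dual: y* = (0, 0, 4, 0).
  dual value b^T y* = 32.
Strong duality: c^T x* = b^T y*. Confirmed.

32


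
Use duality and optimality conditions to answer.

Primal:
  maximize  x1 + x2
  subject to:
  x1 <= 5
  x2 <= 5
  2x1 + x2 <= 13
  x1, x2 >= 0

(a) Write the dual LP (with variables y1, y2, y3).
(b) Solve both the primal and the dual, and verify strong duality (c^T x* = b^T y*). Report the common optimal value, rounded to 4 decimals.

The standard primal-dual pair for 'max c^T x s.t. A x <= b, x >= 0' is:
  Dual:  min b^T y  s.t.  A^T y >= c,  y >= 0.

So the dual LP is:
  minimize  5y1 + 5y2 + 13y3
  subject to:
    y1 + 2y3 >= 1
    y2 + y3 >= 1
    y1, y2, y3 >= 0

Solving the primal: x* = (4, 5).
  primal value c^T x* = 9.
Solving the dual: y* = (0, 0.5, 0.5).
  dual value b^T y* = 9.
Strong duality: c^T x* = b^T y*. Confirmed.

9


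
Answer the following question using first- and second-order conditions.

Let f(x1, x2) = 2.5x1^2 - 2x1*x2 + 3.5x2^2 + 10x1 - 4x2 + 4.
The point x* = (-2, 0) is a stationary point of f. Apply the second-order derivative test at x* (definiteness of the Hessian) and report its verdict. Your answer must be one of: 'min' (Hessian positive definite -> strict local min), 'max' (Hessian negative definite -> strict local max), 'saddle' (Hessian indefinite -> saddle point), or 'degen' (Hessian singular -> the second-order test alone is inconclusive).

Compute the Hessian H = grad^2 f:
  H = [[5, -2], [-2, 7]]
Verify stationarity: grad f(x*) = H x* + g = (0, 0).
Eigenvalues of H: 3.7639, 8.2361.
Both eigenvalues > 0, so H is positive definite -> x* is a strict local min.

min


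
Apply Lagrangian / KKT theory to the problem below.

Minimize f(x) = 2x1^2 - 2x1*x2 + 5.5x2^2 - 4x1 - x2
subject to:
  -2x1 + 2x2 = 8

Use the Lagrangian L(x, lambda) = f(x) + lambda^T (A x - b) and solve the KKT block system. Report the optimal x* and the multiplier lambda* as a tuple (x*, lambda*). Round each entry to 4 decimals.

Form the Lagrangian:
  L(x, lambda) = (1/2) x^T Q x + c^T x + lambda^T (A x - b)
Stationarity (grad_x L = 0): Q x + c + A^T lambda = 0.
Primal feasibility: A x = b.

This gives the KKT block system:
  [ Q   A^T ] [ x     ]   [-c ]
  [ A    0  ] [ lambda ] = [ b ]

Solving the linear system:
  x*      = (-2.8182, 1.1818)
  lambda* = (-8.8182)
  f(x*)   = 40.3182

x* = (-2.8182, 1.1818), lambda* = (-8.8182)


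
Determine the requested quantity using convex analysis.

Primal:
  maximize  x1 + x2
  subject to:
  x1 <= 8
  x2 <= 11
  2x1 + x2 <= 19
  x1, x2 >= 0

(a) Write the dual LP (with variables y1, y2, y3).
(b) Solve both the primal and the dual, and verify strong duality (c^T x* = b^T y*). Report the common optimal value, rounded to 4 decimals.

The standard primal-dual pair for 'max c^T x s.t. A x <= b, x >= 0' is:
  Dual:  min b^T y  s.t.  A^T y >= c,  y >= 0.

So the dual LP is:
  minimize  8y1 + 11y2 + 19y3
  subject to:
    y1 + 2y3 >= 1
    y2 + y3 >= 1
    y1, y2, y3 >= 0

Solving the primal: x* = (4, 11).
  primal value c^T x* = 15.
Solving the dual: y* = (0, 0.5, 0.5).
  dual value b^T y* = 15.
Strong duality: c^T x* = b^T y*. Confirmed.

15


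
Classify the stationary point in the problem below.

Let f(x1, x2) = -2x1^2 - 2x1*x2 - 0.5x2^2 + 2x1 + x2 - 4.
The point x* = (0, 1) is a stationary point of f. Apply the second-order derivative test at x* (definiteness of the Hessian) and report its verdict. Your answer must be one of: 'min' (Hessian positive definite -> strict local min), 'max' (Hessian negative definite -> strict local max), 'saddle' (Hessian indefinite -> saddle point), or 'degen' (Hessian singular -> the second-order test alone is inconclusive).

Compute the Hessian H = grad^2 f:
  H = [[-4, -2], [-2, -1]]
Verify stationarity: grad f(x*) = H x* + g = (0, 0).
Eigenvalues of H: -5, 0.
H has a zero eigenvalue (singular; negative semidefinite but not definite), so H is neither positive definite, negative definite, nor indefinite. The second-order test alone is inconclusive -> degen.
(Indeed, f is constant along the null direction of H through x*, so x* is not a strict local extremum.)

degen


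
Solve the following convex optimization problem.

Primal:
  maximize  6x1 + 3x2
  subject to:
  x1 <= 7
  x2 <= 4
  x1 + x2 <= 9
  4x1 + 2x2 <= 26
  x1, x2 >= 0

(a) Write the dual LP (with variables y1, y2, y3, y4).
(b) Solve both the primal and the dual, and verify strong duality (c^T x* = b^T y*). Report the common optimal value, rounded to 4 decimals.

The standard primal-dual pair for 'max c^T x s.t. A x <= b, x >= 0' is:
  Dual:  min b^T y  s.t.  A^T y >= c,  y >= 0.

So the dual LP is:
  minimize  7y1 + 4y2 + 9y3 + 26y4
  subject to:
    y1 + y3 + 4y4 >= 6
    y2 + y3 + 2y4 >= 3
    y1, y2, y3, y4 >= 0

Solving the primal: x* = (6.5, 0).
  primal value c^T x* = 39.
Solving the dual: y* = (0, 0, 0, 1.5).
  dual value b^T y* = 39.
Strong duality: c^T x* = b^T y*. Confirmed.

39


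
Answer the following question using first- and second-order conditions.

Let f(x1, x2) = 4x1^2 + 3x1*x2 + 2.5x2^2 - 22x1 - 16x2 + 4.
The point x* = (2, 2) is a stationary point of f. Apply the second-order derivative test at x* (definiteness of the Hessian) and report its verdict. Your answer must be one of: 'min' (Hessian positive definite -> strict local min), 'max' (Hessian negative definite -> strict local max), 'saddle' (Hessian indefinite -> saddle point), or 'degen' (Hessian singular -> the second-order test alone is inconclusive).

Compute the Hessian H = grad^2 f:
  H = [[8, 3], [3, 5]]
Verify stationarity: grad f(x*) = H x* + g = (0, 0).
Eigenvalues of H: 3.1459, 9.8541.
Both eigenvalues > 0, so H is positive definite -> x* is a strict local min.

min


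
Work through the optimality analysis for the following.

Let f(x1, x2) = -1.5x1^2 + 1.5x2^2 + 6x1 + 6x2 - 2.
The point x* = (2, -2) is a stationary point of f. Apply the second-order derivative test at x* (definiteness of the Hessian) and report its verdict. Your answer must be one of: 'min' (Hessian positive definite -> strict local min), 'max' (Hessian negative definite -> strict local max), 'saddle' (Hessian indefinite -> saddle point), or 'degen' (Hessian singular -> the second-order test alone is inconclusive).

Compute the Hessian H = grad^2 f:
  H = [[-3, 0], [0, 3]]
Verify stationarity: grad f(x*) = H x* + g = (0, 0).
Eigenvalues of H: -3, 3.
Eigenvalues have mixed signs, so H is indefinite -> x* is a saddle point.

saddle


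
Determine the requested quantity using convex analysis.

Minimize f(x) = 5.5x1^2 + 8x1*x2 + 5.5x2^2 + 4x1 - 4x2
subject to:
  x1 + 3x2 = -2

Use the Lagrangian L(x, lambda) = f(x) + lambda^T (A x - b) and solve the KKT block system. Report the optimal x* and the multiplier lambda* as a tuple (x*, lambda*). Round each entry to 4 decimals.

Form the Lagrangian:
  L(x, lambda) = (1/2) x^T Q x + c^T x + lambda^T (A x - b)
Stationarity (grad_x L = 0): Q x + c + A^T lambda = 0.
Primal feasibility: A x = b.

This gives the KKT block system:
  [ Q   A^T ] [ x     ]   [-c ]
  [ A    0  ] [ lambda ] = [ b ]

Solving the linear system:
  x*      = (-0.3548, -0.5484)
  lambda* = (4.2903)
  f(x*)   = 4.6774

x* = (-0.3548, -0.5484), lambda* = (4.2903)


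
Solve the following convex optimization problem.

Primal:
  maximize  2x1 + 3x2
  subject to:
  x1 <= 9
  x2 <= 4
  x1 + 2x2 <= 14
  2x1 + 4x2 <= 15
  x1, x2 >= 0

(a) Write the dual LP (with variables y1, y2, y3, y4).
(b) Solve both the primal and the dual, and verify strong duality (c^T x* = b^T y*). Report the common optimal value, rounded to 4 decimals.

The standard primal-dual pair for 'max c^T x s.t. A x <= b, x >= 0' is:
  Dual:  min b^T y  s.t.  A^T y >= c,  y >= 0.

So the dual LP is:
  minimize  9y1 + 4y2 + 14y3 + 15y4
  subject to:
    y1 + y3 + 2y4 >= 2
    y2 + 2y3 + 4y4 >= 3
    y1, y2, y3, y4 >= 0

Solving the primal: x* = (7.5, 0).
  primal value c^T x* = 15.
Solving the dual: y* = (0, 0, 0, 1).
  dual value b^T y* = 15.
Strong duality: c^T x* = b^T y*. Confirmed.

15


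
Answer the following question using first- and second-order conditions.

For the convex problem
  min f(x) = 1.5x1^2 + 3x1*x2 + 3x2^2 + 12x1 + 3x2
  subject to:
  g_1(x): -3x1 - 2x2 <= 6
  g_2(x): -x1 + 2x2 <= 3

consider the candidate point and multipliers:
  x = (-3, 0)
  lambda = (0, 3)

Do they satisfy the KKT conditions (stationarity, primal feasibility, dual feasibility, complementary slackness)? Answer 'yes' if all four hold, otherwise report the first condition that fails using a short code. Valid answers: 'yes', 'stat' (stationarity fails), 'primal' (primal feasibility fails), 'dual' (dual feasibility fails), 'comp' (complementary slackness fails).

Gradient of f: grad f(x) = Q x + c = (3, -6)
Constraint values g_i(x) = a_i^T x - b_i:
  g_1((-3, 0)) = 3
  g_2((-3, 0)) = 0
Stationarity residual: grad f(x) + sum_i lambda_i a_i = (0, 0)
  -> stationarity OK
Primal feasibility (all g_i <= 0): FAILS
Dual feasibility (all lambda_i >= 0): OK
Complementary slackness (lambda_i * g_i(x) = 0 for all i): OK

Verdict: the first failing condition is primal_feasibility -> primal.

primal
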